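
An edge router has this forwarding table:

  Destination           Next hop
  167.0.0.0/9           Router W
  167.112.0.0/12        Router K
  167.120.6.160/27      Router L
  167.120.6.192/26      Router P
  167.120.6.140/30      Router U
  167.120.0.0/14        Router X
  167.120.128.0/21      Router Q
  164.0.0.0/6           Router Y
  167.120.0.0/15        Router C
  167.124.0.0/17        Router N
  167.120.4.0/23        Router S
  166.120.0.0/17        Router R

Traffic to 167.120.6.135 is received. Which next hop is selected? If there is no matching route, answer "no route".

Routes whose prefix contains 167.120.6.135:
  164.0.0.0/6 (164.0.0.0 - 167.255.255.255) -> Router Y
  167.0.0.0/9 (167.0.0.0 - 167.127.255.255) -> Router W
  167.112.0.0/12 (167.112.0.0 - 167.127.255.255) -> Router K
  167.120.0.0/14 (167.120.0.0 - 167.123.255.255) -> Router X
  167.120.0.0/15 (167.120.0.0 - 167.121.255.255) -> Router C
More-specific entries that do NOT match:
  167.120.6.140/30 (167.120.6.140 - 167.120.6.143) does not contain 167.120.6.135
  167.120.6.160/27 (167.120.6.160 - 167.120.6.191) does not contain 167.120.6.135
  167.120.6.192/26 (167.120.6.192 - 167.120.6.255) does not contain 167.120.6.135
  167.120.4.0/23 (167.120.4.0 - 167.120.5.255) does not contain 167.120.6.135
  167.120.128.0/21 (167.120.128.0 - 167.120.135.255) does not contain 167.120.6.135
  167.124.0.0/17 (167.124.0.0 - 167.124.127.255) does not contain 167.120.6.135
  166.120.0.0/17 (166.120.0.0 - 166.120.127.255) does not contain 167.120.6.135
Longest matching prefix is /15 -> next hop Router C.

Router C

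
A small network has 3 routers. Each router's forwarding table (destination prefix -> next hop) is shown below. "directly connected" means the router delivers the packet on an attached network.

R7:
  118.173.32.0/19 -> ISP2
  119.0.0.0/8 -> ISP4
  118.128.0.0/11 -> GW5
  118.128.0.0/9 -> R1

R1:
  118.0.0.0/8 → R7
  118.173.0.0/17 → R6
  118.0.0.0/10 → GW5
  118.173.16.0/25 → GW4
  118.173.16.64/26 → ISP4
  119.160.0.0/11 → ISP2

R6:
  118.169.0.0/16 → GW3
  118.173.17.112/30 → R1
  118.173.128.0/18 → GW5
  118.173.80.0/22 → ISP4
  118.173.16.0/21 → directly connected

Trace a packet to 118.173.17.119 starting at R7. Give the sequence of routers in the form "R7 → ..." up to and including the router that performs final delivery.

R7 → R1 → R6

At R7: longest match for 118.173.17.119 is 118.128.0.0/9 -> R1
At R1: longest match for 118.173.17.119 is 118.173.0.0/17 -> R6
At R6: longest match for 118.173.17.119 is 118.173.16.0/21 -> directly connected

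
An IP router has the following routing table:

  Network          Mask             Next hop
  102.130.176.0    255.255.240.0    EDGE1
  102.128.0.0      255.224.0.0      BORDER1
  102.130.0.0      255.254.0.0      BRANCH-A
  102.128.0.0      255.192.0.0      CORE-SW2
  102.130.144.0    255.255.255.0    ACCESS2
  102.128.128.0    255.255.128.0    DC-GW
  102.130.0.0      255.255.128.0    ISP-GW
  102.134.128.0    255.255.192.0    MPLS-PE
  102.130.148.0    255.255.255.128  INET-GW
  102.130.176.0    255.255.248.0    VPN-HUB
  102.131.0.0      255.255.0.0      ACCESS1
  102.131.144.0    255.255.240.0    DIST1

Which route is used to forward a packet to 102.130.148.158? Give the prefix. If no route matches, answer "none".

102.130.0.0/15

Entries matching 102.130.148.158:
  102.128.0.0/10 (102.128.0.0 - 102.191.255.255)
  102.128.0.0/11 (102.128.0.0 - 102.159.255.255)
  102.130.0.0/15 (102.130.0.0 - 102.131.255.255)
Most specific is 102.130.0.0/15.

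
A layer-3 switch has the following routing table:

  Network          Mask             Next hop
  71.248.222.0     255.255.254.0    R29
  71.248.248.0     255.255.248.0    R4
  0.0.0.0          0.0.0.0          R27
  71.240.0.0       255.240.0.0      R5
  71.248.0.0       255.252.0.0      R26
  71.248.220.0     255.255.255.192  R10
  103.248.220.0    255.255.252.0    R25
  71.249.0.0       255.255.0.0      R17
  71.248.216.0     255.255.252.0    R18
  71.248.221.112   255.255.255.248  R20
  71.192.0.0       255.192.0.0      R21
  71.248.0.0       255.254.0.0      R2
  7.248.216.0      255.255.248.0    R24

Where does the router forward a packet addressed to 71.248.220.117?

Routes whose prefix contains 71.248.220.117:
  0.0.0.0/0 (default, matches everything) -> R27
  71.192.0.0/10 (71.192.0.0 - 71.255.255.255) -> R21
  71.240.0.0/12 (71.240.0.0 - 71.255.255.255) -> R5
  71.248.0.0/14 (71.248.0.0 - 71.251.255.255) -> R26
  71.248.0.0/15 (71.248.0.0 - 71.249.255.255) -> R2
More-specific entries that do NOT match:
  71.248.221.112/29 (71.248.221.112 - 71.248.221.119) does not contain 71.248.220.117
  71.248.220.0/26 (71.248.220.0 - 71.248.220.63) does not contain 71.248.220.117
  71.248.222.0/23 (71.248.222.0 - 71.248.223.255) does not contain 71.248.220.117
  103.248.220.0/22 (103.248.220.0 - 103.248.223.255) does not contain 71.248.220.117
  71.248.216.0/22 (71.248.216.0 - 71.248.219.255) does not contain 71.248.220.117
  71.248.248.0/21 (71.248.248.0 - 71.248.255.255) does not contain 71.248.220.117
  7.248.216.0/21 (7.248.216.0 - 7.248.223.255) does not contain 71.248.220.117
  71.249.0.0/16 (71.249.0.0 - 71.249.255.255) does not contain 71.248.220.117
Longest matching prefix is /15 -> next hop R2.

R2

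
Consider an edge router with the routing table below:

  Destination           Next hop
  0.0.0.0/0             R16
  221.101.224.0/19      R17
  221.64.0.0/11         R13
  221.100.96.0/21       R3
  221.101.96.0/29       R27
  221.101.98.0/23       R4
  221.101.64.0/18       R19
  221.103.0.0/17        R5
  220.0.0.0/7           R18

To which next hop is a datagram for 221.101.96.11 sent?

Routes whose prefix contains 221.101.96.11:
  0.0.0.0/0 (default, matches everything) -> R16
  220.0.0.0/7 (220.0.0.0 - 221.255.255.255) -> R18
  221.101.64.0/18 (221.101.64.0 - 221.101.127.255) -> R19
More-specific entries that do NOT match:
  221.101.96.0/29 (221.101.96.0 - 221.101.96.7) does not contain 221.101.96.11
  221.101.98.0/23 (221.101.98.0 - 221.101.99.255) does not contain 221.101.96.11
  221.100.96.0/21 (221.100.96.0 - 221.100.103.255) does not contain 221.101.96.11
  221.101.224.0/19 (221.101.224.0 - 221.101.255.255) does not contain 221.101.96.11
Longest matching prefix is /18 -> next hop R19.

R19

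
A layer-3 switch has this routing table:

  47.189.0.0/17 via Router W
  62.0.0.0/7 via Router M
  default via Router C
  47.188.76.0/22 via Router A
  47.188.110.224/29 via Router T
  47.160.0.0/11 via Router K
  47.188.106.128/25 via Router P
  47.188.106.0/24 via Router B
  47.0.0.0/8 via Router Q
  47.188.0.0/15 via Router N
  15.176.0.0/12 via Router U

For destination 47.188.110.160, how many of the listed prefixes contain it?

Prefixes containing 47.188.110.160:
  0.0.0.0/0 (default, matches everything)
  47.0.0.0/8 (47.0.0.0 - 47.255.255.255)
  47.160.0.0/11 (47.160.0.0 - 47.191.255.255)
  47.188.0.0/15 (47.188.0.0 - 47.189.255.255)
Total matching entries: 4.

4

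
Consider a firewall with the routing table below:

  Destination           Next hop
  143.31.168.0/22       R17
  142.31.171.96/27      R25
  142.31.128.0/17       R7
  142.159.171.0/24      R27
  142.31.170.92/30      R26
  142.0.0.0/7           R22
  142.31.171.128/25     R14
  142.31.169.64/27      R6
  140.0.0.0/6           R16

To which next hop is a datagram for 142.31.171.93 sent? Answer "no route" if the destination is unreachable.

Routes whose prefix contains 142.31.171.93:
  140.0.0.0/6 (140.0.0.0 - 143.255.255.255) -> R16
  142.0.0.0/7 (142.0.0.0 - 143.255.255.255) -> R22
  142.31.128.0/17 (142.31.128.0 - 142.31.255.255) -> R7
More-specific entries that do NOT match:
  142.31.170.92/30 (142.31.170.92 - 142.31.170.95) does not contain 142.31.171.93
  142.31.171.96/27 (142.31.171.96 - 142.31.171.127) does not contain 142.31.171.93
  142.31.169.64/27 (142.31.169.64 - 142.31.169.95) does not contain 142.31.171.93
  142.31.171.128/25 (142.31.171.128 - 142.31.171.255) does not contain 142.31.171.93
  142.159.171.0/24 (142.159.171.0 - 142.159.171.255) does not contain 142.31.171.93
  143.31.168.0/22 (143.31.168.0 - 143.31.171.255) does not contain 142.31.171.93
Longest matching prefix is /17 -> next hop R7.

R7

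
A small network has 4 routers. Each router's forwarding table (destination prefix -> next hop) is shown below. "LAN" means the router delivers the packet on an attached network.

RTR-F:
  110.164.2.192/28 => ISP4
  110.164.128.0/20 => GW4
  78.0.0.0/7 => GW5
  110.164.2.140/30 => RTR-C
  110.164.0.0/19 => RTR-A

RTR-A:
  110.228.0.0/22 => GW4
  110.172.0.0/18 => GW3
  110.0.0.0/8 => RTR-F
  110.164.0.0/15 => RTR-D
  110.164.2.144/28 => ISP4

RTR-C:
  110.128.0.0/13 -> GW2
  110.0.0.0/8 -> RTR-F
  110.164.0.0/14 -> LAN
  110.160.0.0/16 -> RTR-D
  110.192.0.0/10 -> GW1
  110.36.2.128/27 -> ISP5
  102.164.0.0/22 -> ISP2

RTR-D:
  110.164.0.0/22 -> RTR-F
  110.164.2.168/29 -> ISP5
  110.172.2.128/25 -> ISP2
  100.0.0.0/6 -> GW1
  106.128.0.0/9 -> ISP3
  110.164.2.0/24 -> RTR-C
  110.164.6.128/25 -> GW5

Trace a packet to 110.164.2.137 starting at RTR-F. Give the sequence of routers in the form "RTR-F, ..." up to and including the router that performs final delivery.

RTR-F, RTR-A, RTR-D, RTR-C

At RTR-F: longest match for 110.164.2.137 is 110.164.0.0/19 -> RTR-A
At RTR-A: longest match for 110.164.2.137 is 110.164.0.0/15 -> RTR-D
At RTR-D: longest match for 110.164.2.137 is 110.164.2.0/24 -> RTR-C
At RTR-C: longest match for 110.164.2.137 is 110.164.0.0/14 -> LAN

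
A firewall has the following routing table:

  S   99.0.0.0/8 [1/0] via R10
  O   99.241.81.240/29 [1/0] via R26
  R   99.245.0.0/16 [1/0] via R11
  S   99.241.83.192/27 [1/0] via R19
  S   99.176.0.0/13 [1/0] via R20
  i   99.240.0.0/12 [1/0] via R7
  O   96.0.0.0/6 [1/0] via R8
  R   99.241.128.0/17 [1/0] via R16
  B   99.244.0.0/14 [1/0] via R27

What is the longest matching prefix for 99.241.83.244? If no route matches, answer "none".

Entries matching 99.241.83.244:
  96.0.0.0/6 (96.0.0.0 - 99.255.255.255)
  99.0.0.0/8 (99.0.0.0 - 99.255.255.255)
  99.240.0.0/12 (99.240.0.0 - 99.255.255.255)
Most specific is 99.240.0.0/12.

99.240.0.0/12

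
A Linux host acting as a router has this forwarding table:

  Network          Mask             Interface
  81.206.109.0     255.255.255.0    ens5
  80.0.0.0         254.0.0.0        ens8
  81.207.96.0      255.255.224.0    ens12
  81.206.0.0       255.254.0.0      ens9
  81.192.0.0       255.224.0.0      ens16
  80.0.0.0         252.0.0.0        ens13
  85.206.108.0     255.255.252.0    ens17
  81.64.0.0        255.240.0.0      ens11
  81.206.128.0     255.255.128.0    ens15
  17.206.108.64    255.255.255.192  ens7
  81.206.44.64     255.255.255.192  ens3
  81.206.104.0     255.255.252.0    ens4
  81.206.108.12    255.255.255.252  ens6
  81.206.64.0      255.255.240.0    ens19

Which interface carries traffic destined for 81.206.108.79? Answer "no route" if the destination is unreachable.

Routes whose prefix contains 81.206.108.79:
  80.0.0.0/6 (80.0.0.0 - 83.255.255.255) -> ens13
  80.0.0.0/7 (80.0.0.0 - 81.255.255.255) -> ens8
  81.192.0.0/11 (81.192.0.0 - 81.223.255.255) -> ens16
  81.206.0.0/15 (81.206.0.0 - 81.207.255.255) -> ens9
More-specific entries that do NOT match:
  81.206.108.12/30 (81.206.108.12 - 81.206.108.15) does not contain 81.206.108.79
  17.206.108.64/26 (17.206.108.64 - 17.206.108.127) does not contain 81.206.108.79
  81.206.44.64/26 (81.206.44.64 - 81.206.44.127) does not contain 81.206.108.79
  81.206.109.0/24 (81.206.109.0 - 81.206.109.255) does not contain 81.206.108.79
  85.206.108.0/22 (85.206.108.0 - 85.206.111.255) does not contain 81.206.108.79
  81.206.104.0/22 (81.206.104.0 - 81.206.107.255) does not contain 81.206.108.79
  81.206.64.0/20 (81.206.64.0 - 81.206.79.255) does not contain 81.206.108.79
  81.207.96.0/19 (81.207.96.0 - 81.207.127.255) does not contain 81.206.108.79
  81.206.128.0/17 (81.206.128.0 - 81.206.255.255) does not contain 81.206.108.79
Longest matching prefix is /15 -> interface ens9.

ens9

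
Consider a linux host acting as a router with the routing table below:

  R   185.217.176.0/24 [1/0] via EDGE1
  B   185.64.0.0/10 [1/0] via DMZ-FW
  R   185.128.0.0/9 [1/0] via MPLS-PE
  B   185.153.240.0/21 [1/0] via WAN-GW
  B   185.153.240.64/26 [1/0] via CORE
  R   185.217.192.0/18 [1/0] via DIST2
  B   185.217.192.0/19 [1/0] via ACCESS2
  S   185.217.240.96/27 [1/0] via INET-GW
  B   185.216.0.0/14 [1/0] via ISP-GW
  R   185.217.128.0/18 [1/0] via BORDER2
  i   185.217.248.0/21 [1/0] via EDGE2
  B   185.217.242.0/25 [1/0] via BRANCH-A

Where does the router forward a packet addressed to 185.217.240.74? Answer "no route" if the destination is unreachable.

Routes whose prefix contains 185.217.240.74:
  185.128.0.0/9 (185.128.0.0 - 185.255.255.255) -> MPLS-PE
  185.216.0.0/14 (185.216.0.0 - 185.219.255.255) -> ISP-GW
  185.217.192.0/18 (185.217.192.0 - 185.217.255.255) -> DIST2
More-specific entries that do NOT match:
  185.217.240.96/27 (185.217.240.96 - 185.217.240.127) does not contain 185.217.240.74
  185.153.240.64/26 (185.153.240.64 - 185.153.240.127) does not contain 185.217.240.74
  185.217.242.0/25 (185.217.242.0 - 185.217.242.127) does not contain 185.217.240.74
  185.217.176.0/24 (185.217.176.0 - 185.217.176.255) does not contain 185.217.240.74
  185.153.240.0/21 (185.153.240.0 - 185.153.247.255) does not contain 185.217.240.74
  185.217.248.0/21 (185.217.248.0 - 185.217.255.255) does not contain 185.217.240.74
  185.217.192.0/19 (185.217.192.0 - 185.217.223.255) does not contain 185.217.240.74
Longest matching prefix is /18 -> next hop DIST2.

DIST2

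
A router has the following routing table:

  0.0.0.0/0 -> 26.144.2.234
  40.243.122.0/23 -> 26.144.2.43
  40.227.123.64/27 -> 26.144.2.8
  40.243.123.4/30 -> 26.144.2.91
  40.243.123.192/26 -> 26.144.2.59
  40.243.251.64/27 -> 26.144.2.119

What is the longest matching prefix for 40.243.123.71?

40.243.122.0/23

Entries matching 40.243.123.71:
  0.0.0.0/0 (default, matches everything)
  40.243.122.0/23 (40.243.122.0 - 40.243.123.255)
Most specific is 40.243.122.0/23.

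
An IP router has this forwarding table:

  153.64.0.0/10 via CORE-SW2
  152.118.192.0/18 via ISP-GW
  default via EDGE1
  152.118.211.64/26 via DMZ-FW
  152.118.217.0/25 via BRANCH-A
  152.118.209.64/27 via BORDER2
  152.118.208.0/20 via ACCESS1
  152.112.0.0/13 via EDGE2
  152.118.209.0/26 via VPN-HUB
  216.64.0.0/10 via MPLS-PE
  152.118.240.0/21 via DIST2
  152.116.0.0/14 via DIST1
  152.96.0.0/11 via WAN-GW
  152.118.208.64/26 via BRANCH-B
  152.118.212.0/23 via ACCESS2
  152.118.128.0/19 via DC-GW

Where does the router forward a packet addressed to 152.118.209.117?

ACCESS1

Routes whose prefix contains 152.118.209.117:
  0.0.0.0/0 (default, matches everything) -> EDGE1
  152.96.0.0/11 (152.96.0.0 - 152.127.255.255) -> WAN-GW
  152.112.0.0/13 (152.112.0.0 - 152.119.255.255) -> EDGE2
  152.116.0.0/14 (152.116.0.0 - 152.119.255.255) -> DIST1
  152.118.192.0/18 (152.118.192.0 - 152.118.255.255) -> ISP-GW
  152.118.208.0/20 (152.118.208.0 - 152.118.223.255) -> ACCESS1
More-specific entries that do NOT match:
  152.118.209.64/27 (152.118.209.64 - 152.118.209.95) does not contain 152.118.209.117
  152.118.211.64/26 (152.118.211.64 - 152.118.211.127) does not contain 152.118.209.117
  152.118.209.0/26 (152.118.209.0 - 152.118.209.63) does not contain 152.118.209.117
  152.118.208.64/26 (152.118.208.64 - 152.118.208.127) does not contain 152.118.209.117
  152.118.217.0/25 (152.118.217.0 - 152.118.217.127) does not contain 152.118.209.117
  152.118.212.0/23 (152.118.212.0 - 152.118.213.255) does not contain 152.118.209.117
  152.118.240.0/21 (152.118.240.0 - 152.118.247.255) does not contain 152.118.209.117
Longest matching prefix is /20 -> next hop ACCESS1.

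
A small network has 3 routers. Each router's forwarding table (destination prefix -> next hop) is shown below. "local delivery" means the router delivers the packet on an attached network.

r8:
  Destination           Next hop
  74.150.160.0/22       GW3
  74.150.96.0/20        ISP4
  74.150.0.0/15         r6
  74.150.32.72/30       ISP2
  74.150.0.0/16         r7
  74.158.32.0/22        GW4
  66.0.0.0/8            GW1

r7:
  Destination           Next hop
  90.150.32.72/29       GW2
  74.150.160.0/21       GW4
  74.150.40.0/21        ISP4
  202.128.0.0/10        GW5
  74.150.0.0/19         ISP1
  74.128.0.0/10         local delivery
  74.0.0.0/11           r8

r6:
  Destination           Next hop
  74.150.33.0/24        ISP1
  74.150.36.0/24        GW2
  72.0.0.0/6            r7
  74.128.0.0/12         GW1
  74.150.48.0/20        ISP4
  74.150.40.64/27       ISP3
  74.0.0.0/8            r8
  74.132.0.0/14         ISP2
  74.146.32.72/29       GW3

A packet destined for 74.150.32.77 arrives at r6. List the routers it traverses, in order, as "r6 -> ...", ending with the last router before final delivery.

At r6: longest match for 74.150.32.77 is 74.0.0.0/8 -> r8
At r8: longest match for 74.150.32.77 is 74.150.0.0/16 -> r7
At r7: longest match for 74.150.32.77 is 74.128.0.0/10 -> local delivery

r6 -> r8 -> r7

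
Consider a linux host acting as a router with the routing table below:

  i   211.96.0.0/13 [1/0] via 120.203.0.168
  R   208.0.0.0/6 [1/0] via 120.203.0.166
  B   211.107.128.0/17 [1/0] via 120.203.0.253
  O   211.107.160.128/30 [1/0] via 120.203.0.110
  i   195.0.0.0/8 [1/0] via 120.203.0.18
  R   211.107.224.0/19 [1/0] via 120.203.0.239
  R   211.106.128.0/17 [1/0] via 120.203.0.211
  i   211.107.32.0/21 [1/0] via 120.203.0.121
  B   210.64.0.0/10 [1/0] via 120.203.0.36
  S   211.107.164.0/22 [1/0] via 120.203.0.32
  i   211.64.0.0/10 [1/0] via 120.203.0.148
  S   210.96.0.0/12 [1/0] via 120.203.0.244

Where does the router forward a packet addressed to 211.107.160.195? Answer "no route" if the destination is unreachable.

120.203.0.253

Routes whose prefix contains 211.107.160.195:
  208.0.0.0/6 (208.0.0.0 - 211.255.255.255) -> 120.203.0.166
  211.64.0.0/10 (211.64.0.0 - 211.127.255.255) -> 120.203.0.148
  211.107.128.0/17 (211.107.128.0 - 211.107.255.255) -> 120.203.0.253
More-specific entries that do NOT match:
  211.107.160.128/30 (211.107.160.128 - 211.107.160.131) does not contain 211.107.160.195
  211.107.164.0/22 (211.107.164.0 - 211.107.167.255) does not contain 211.107.160.195
  211.107.32.0/21 (211.107.32.0 - 211.107.39.255) does not contain 211.107.160.195
  211.107.224.0/19 (211.107.224.0 - 211.107.255.255) does not contain 211.107.160.195
Longest matching prefix is /17 -> next hop 120.203.0.253.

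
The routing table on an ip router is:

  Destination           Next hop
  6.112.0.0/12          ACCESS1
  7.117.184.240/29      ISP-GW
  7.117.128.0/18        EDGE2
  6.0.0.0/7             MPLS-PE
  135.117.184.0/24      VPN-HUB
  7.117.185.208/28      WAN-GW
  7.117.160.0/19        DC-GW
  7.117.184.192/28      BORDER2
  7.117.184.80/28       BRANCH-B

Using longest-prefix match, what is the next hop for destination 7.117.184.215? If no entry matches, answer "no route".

Routes whose prefix contains 7.117.184.215:
  6.0.0.0/7 (6.0.0.0 - 7.255.255.255) -> MPLS-PE
  7.117.128.0/18 (7.117.128.0 - 7.117.191.255) -> EDGE2
  7.117.160.0/19 (7.117.160.0 - 7.117.191.255) -> DC-GW
More-specific entries that do NOT match:
  7.117.184.240/29 (7.117.184.240 - 7.117.184.247) does not contain 7.117.184.215
  7.117.185.208/28 (7.117.185.208 - 7.117.185.223) does not contain 7.117.184.215
  7.117.184.192/28 (7.117.184.192 - 7.117.184.207) does not contain 7.117.184.215
  7.117.184.80/28 (7.117.184.80 - 7.117.184.95) does not contain 7.117.184.215
  135.117.184.0/24 (135.117.184.0 - 135.117.184.255) does not contain 7.117.184.215
Longest matching prefix is /19 -> next hop DC-GW.

DC-GW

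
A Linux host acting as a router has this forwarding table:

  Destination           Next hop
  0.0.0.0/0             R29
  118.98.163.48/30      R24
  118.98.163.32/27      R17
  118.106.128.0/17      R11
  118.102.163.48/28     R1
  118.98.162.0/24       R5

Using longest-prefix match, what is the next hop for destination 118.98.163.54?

Routes whose prefix contains 118.98.163.54:
  0.0.0.0/0 (default, matches everything) -> R29
  118.98.163.32/27 (118.98.163.32 - 118.98.163.63) -> R17
More-specific entries that do NOT match:
  118.98.163.48/30 (118.98.163.48 - 118.98.163.51) does not contain 118.98.163.54
  118.102.163.48/28 (118.102.163.48 - 118.102.163.63) does not contain 118.98.163.54
Longest matching prefix is /27 -> next hop R17.

R17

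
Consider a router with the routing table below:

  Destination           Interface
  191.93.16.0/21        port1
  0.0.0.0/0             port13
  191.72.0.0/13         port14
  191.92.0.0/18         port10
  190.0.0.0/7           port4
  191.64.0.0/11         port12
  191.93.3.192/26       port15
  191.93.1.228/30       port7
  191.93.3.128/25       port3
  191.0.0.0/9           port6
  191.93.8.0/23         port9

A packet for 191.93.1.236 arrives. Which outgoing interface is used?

port12

Routes whose prefix contains 191.93.1.236:
  0.0.0.0/0 (default, matches everything) -> port13
  190.0.0.0/7 (190.0.0.0 - 191.255.255.255) -> port4
  191.0.0.0/9 (191.0.0.0 - 191.127.255.255) -> port6
  191.64.0.0/11 (191.64.0.0 - 191.95.255.255) -> port12
More-specific entries that do NOT match:
  191.93.1.228/30 (191.93.1.228 - 191.93.1.231) does not contain 191.93.1.236
  191.93.3.192/26 (191.93.3.192 - 191.93.3.255) does not contain 191.93.1.236
  191.93.3.128/25 (191.93.3.128 - 191.93.3.255) does not contain 191.93.1.236
  191.93.8.0/23 (191.93.8.0 - 191.93.9.255) does not contain 191.93.1.236
  191.93.16.0/21 (191.93.16.0 - 191.93.23.255) does not contain 191.93.1.236
  191.92.0.0/18 (191.92.0.0 - 191.92.63.255) does not contain 191.93.1.236
  191.72.0.0/13 (191.72.0.0 - 191.79.255.255) does not contain 191.93.1.236
Longest matching prefix is /11 -> interface port12.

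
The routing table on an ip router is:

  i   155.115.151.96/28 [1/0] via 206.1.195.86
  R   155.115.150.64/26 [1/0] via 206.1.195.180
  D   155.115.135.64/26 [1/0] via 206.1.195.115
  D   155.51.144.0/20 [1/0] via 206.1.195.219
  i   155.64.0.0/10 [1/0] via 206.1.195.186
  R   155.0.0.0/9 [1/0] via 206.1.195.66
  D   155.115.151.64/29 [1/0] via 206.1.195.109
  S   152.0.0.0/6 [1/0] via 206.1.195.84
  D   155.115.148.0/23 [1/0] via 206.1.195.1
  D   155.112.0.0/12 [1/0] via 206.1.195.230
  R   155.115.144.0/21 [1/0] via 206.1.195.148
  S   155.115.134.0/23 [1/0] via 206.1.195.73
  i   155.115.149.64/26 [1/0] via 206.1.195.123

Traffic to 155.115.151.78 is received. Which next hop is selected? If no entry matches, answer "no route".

Routes whose prefix contains 155.115.151.78:
  152.0.0.0/6 (152.0.0.0 - 155.255.255.255) -> 206.1.195.84
  155.0.0.0/9 (155.0.0.0 - 155.127.255.255) -> 206.1.195.66
  155.64.0.0/10 (155.64.0.0 - 155.127.255.255) -> 206.1.195.186
  155.112.0.0/12 (155.112.0.0 - 155.127.255.255) -> 206.1.195.230
  155.115.144.0/21 (155.115.144.0 - 155.115.151.255) -> 206.1.195.148
More-specific entries that do NOT match:
  155.115.151.64/29 (155.115.151.64 - 155.115.151.71) does not contain 155.115.151.78
  155.115.151.96/28 (155.115.151.96 - 155.115.151.111) does not contain 155.115.151.78
  155.115.150.64/26 (155.115.150.64 - 155.115.150.127) does not contain 155.115.151.78
  155.115.135.64/26 (155.115.135.64 - 155.115.135.127) does not contain 155.115.151.78
  155.115.149.64/26 (155.115.149.64 - 155.115.149.127) does not contain 155.115.151.78
  155.115.148.0/23 (155.115.148.0 - 155.115.149.255) does not contain 155.115.151.78
  155.115.134.0/23 (155.115.134.0 - 155.115.135.255) does not contain 155.115.151.78
Longest matching prefix is /21 -> next hop 206.1.195.148.

206.1.195.148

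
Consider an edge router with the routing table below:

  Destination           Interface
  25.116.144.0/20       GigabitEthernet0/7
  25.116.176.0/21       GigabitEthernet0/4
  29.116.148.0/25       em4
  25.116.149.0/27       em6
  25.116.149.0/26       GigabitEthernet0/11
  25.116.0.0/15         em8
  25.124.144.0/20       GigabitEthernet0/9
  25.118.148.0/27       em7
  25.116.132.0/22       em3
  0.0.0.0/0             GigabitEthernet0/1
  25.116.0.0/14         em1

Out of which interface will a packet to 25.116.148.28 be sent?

Routes whose prefix contains 25.116.148.28:
  0.0.0.0/0 (default, matches everything) -> GigabitEthernet0/1
  25.116.0.0/14 (25.116.0.0 - 25.119.255.255) -> em1
  25.116.0.0/15 (25.116.0.0 - 25.117.255.255) -> em8
  25.116.144.0/20 (25.116.144.0 - 25.116.159.255) -> GigabitEthernet0/7
More-specific entries that do NOT match:
  25.116.149.0/27 (25.116.149.0 - 25.116.149.31) does not contain 25.116.148.28
  25.118.148.0/27 (25.118.148.0 - 25.118.148.31) does not contain 25.116.148.28
  25.116.149.0/26 (25.116.149.0 - 25.116.149.63) does not contain 25.116.148.28
  29.116.148.0/25 (29.116.148.0 - 29.116.148.127) does not contain 25.116.148.28
  25.116.132.0/22 (25.116.132.0 - 25.116.135.255) does not contain 25.116.148.28
  25.116.176.0/21 (25.116.176.0 - 25.116.183.255) does not contain 25.116.148.28
Longest matching prefix is /20 -> interface GigabitEthernet0/7.

GigabitEthernet0/7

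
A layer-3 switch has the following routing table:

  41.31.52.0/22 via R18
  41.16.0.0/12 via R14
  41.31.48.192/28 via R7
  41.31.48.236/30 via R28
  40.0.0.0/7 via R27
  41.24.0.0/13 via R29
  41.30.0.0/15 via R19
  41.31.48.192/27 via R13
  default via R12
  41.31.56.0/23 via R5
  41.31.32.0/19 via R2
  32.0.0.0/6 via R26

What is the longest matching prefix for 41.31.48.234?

41.31.32.0/19

Entries matching 41.31.48.234:
  0.0.0.0/0 (default, matches everything)
  40.0.0.0/7 (40.0.0.0 - 41.255.255.255)
  41.16.0.0/12 (41.16.0.0 - 41.31.255.255)
  41.24.0.0/13 (41.24.0.0 - 41.31.255.255)
  41.30.0.0/15 (41.30.0.0 - 41.31.255.255)
  41.31.32.0/19 (41.31.32.0 - 41.31.63.255)
Most specific is 41.31.32.0/19.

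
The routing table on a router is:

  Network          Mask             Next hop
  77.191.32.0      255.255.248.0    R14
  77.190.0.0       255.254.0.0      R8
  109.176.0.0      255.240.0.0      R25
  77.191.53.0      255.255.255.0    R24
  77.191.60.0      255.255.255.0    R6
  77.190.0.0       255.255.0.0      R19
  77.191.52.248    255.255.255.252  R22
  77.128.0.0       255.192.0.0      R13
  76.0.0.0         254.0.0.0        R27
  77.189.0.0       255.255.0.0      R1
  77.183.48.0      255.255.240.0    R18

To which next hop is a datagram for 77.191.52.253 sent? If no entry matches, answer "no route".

R8

Routes whose prefix contains 77.191.52.253:
  76.0.0.0/7 (76.0.0.0 - 77.255.255.255) -> R27
  77.128.0.0/10 (77.128.0.0 - 77.191.255.255) -> R13
  77.190.0.0/15 (77.190.0.0 - 77.191.255.255) -> R8
More-specific entries that do NOT match:
  77.191.52.248/30 (77.191.52.248 - 77.191.52.251) does not contain 77.191.52.253
  77.191.53.0/24 (77.191.53.0 - 77.191.53.255) does not contain 77.191.52.253
  77.191.60.0/24 (77.191.60.0 - 77.191.60.255) does not contain 77.191.52.253
  77.191.32.0/21 (77.191.32.0 - 77.191.39.255) does not contain 77.191.52.253
  77.183.48.0/20 (77.183.48.0 - 77.183.63.255) does not contain 77.191.52.253
  77.190.0.0/16 (77.190.0.0 - 77.190.255.255) does not contain 77.191.52.253
  77.189.0.0/16 (77.189.0.0 - 77.189.255.255) does not contain 77.191.52.253
Longest matching prefix is /15 -> next hop R8.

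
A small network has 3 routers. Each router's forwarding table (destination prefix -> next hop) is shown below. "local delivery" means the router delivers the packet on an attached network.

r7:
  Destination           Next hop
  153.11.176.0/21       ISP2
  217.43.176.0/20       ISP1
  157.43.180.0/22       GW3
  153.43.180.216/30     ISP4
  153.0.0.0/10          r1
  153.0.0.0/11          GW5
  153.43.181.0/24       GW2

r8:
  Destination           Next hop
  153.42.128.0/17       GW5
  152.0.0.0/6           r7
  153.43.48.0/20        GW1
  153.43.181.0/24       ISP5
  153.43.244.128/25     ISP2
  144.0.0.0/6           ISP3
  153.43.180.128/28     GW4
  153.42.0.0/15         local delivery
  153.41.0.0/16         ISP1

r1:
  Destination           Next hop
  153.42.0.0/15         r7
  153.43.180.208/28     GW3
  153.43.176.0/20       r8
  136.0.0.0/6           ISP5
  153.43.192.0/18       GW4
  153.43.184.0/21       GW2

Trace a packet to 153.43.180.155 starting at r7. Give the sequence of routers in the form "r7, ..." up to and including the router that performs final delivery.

r7, r1, r8

At r7: longest match for 153.43.180.155 is 153.0.0.0/10 -> r1
At r1: longest match for 153.43.180.155 is 153.43.176.0/20 -> r8
At r8: longest match for 153.43.180.155 is 153.42.0.0/15 -> local delivery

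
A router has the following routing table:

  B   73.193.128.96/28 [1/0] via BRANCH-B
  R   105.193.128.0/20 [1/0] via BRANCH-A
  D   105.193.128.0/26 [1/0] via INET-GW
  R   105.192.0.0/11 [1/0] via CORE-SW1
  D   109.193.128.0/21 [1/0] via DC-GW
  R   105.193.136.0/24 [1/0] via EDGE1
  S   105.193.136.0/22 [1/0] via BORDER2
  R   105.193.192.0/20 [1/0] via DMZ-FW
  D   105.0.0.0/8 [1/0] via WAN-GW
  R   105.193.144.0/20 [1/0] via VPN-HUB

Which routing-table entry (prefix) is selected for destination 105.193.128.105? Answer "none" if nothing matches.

Entries matching 105.193.128.105:
  105.0.0.0/8 (105.0.0.0 - 105.255.255.255)
  105.192.0.0/11 (105.192.0.0 - 105.223.255.255)
  105.193.128.0/20 (105.193.128.0 - 105.193.143.255)
Most specific is 105.193.128.0/20.

105.193.128.0/20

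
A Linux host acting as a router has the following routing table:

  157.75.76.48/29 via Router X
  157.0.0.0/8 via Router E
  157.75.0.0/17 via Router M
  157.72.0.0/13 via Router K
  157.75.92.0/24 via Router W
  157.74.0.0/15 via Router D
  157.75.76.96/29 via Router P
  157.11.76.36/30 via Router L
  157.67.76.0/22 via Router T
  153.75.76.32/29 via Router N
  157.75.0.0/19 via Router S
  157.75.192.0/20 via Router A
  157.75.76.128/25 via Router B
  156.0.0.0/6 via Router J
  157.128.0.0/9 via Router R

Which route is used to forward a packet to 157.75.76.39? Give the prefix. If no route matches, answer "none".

157.75.0.0/17

Entries matching 157.75.76.39:
  156.0.0.0/6 (156.0.0.0 - 159.255.255.255)
  157.0.0.0/8 (157.0.0.0 - 157.255.255.255)
  157.72.0.0/13 (157.72.0.0 - 157.79.255.255)
  157.74.0.0/15 (157.74.0.0 - 157.75.255.255)
  157.75.0.0/17 (157.75.0.0 - 157.75.127.255)
Most specific is 157.75.0.0/17.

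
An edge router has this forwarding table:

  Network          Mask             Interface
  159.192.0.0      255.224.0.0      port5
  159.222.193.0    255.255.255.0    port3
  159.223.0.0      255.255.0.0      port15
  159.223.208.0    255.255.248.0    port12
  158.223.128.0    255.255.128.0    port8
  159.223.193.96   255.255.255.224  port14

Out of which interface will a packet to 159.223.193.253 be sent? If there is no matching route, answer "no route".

Routes whose prefix contains 159.223.193.253:
  159.192.0.0/11 (159.192.0.0 - 159.223.255.255) -> port5
  159.223.0.0/16 (159.223.0.0 - 159.223.255.255) -> port15
More-specific entries that do NOT match:
  159.223.193.96/27 (159.223.193.96 - 159.223.193.127) does not contain 159.223.193.253
  159.222.193.0/24 (159.222.193.0 - 159.222.193.255) does not contain 159.223.193.253
  159.223.208.0/21 (159.223.208.0 - 159.223.215.255) does not contain 159.223.193.253
  158.223.128.0/17 (158.223.128.0 - 158.223.255.255) does not contain 159.223.193.253
Longest matching prefix is /16 -> interface port15.

port15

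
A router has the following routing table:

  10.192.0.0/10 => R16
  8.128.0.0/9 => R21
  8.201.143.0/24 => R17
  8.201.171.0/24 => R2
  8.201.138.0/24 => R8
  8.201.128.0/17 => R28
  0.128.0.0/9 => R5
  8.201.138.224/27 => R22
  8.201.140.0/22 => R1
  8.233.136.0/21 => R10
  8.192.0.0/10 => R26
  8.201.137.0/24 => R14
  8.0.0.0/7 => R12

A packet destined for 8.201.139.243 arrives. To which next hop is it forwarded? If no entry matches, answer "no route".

Routes whose prefix contains 8.201.139.243:
  8.0.0.0/7 (8.0.0.0 - 9.255.255.255) -> R12
  8.128.0.0/9 (8.128.0.0 - 8.255.255.255) -> R21
  8.192.0.0/10 (8.192.0.0 - 8.255.255.255) -> R26
  8.201.128.0/17 (8.201.128.0 - 8.201.255.255) -> R28
More-specific entries that do NOT match:
  8.201.138.224/27 (8.201.138.224 - 8.201.138.255) does not contain 8.201.139.243
  8.201.143.0/24 (8.201.143.0 - 8.201.143.255) does not contain 8.201.139.243
  8.201.171.0/24 (8.201.171.0 - 8.201.171.255) does not contain 8.201.139.243
  8.201.138.0/24 (8.201.138.0 - 8.201.138.255) does not contain 8.201.139.243
  8.201.137.0/24 (8.201.137.0 - 8.201.137.255) does not contain 8.201.139.243
  8.201.140.0/22 (8.201.140.0 - 8.201.143.255) does not contain 8.201.139.243
  8.233.136.0/21 (8.233.136.0 - 8.233.143.255) does not contain 8.201.139.243
Longest matching prefix is /17 -> next hop R28.

R28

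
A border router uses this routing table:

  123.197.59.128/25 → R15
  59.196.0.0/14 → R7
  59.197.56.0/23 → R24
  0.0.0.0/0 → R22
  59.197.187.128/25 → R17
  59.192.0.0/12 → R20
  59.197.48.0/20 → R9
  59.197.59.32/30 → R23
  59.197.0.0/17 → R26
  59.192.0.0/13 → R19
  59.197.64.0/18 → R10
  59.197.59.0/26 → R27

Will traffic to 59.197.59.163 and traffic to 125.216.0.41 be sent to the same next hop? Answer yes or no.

59.197.59.163: longest match 59.197.48.0/20 -> R9
125.216.0.41: longest match 0.0.0.0/0 -> R22

no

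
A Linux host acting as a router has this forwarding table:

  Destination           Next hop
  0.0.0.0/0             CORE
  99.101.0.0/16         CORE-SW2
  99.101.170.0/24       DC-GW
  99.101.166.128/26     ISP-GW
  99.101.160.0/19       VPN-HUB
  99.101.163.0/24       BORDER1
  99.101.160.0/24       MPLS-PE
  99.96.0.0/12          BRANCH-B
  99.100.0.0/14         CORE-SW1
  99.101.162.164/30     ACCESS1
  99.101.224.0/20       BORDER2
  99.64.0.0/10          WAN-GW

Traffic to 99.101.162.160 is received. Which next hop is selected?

Routes whose prefix contains 99.101.162.160:
  0.0.0.0/0 (default, matches everything) -> CORE
  99.64.0.0/10 (99.64.0.0 - 99.127.255.255) -> WAN-GW
  99.96.0.0/12 (99.96.0.0 - 99.111.255.255) -> BRANCH-B
  99.100.0.0/14 (99.100.0.0 - 99.103.255.255) -> CORE-SW1
  99.101.0.0/16 (99.101.0.0 - 99.101.255.255) -> CORE-SW2
  99.101.160.0/19 (99.101.160.0 - 99.101.191.255) -> VPN-HUB
More-specific entries that do NOT match:
  99.101.162.164/30 (99.101.162.164 - 99.101.162.167) does not contain 99.101.162.160
  99.101.166.128/26 (99.101.166.128 - 99.101.166.191) does not contain 99.101.162.160
  99.101.170.0/24 (99.101.170.0 - 99.101.170.255) does not contain 99.101.162.160
  99.101.163.0/24 (99.101.163.0 - 99.101.163.255) does not contain 99.101.162.160
  99.101.160.0/24 (99.101.160.0 - 99.101.160.255) does not contain 99.101.162.160
  99.101.224.0/20 (99.101.224.0 - 99.101.239.255) does not contain 99.101.162.160
Longest matching prefix is /19 -> next hop VPN-HUB.

VPN-HUB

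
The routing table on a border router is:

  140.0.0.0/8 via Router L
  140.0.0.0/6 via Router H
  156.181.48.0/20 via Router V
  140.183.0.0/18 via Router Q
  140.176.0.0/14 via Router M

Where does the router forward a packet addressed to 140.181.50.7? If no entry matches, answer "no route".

Router L

Routes whose prefix contains 140.181.50.7:
  140.0.0.0/6 (140.0.0.0 - 143.255.255.255) -> Router H
  140.0.0.0/8 (140.0.0.0 - 140.255.255.255) -> Router L
More-specific entries that do NOT match:
  156.181.48.0/20 (156.181.48.0 - 156.181.63.255) does not contain 140.181.50.7
  140.183.0.0/18 (140.183.0.0 - 140.183.63.255) does not contain 140.181.50.7
  140.176.0.0/14 (140.176.0.0 - 140.179.255.255) does not contain 140.181.50.7
Longest matching prefix is /8 -> next hop Router L.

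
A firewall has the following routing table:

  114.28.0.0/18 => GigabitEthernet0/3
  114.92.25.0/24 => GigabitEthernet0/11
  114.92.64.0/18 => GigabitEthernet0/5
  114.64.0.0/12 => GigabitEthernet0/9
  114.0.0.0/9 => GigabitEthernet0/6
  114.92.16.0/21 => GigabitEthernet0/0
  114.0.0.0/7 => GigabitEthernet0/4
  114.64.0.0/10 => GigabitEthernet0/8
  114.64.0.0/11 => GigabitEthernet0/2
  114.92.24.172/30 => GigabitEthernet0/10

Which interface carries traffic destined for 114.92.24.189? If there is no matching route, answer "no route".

GigabitEthernet0/2

Routes whose prefix contains 114.92.24.189:
  114.0.0.0/7 (114.0.0.0 - 115.255.255.255) -> GigabitEthernet0/4
  114.0.0.0/9 (114.0.0.0 - 114.127.255.255) -> GigabitEthernet0/6
  114.64.0.0/10 (114.64.0.0 - 114.127.255.255) -> GigabitEthernet0/8
  114.64.0.0/11 (114.64.0.0 - 114.95.255.255) -> GigabitEthernet0/2
More-specific entries that do NOT match:
  114.92.24.172/30 (114.92.24.172 - 114.92.24.175) does not contain 114.92.24.189
  114.92.25.0/24 (114.92.25.0 - 114.92.25.255) does not contain 114.92.24.189
  114.92.16.0/21 (114.92.16.0 - 114.92.23.255) does not contain 114.92.24.189
  114.28.0.0/18 (114.28.0.0 - 114.28.63.255) does not contain 114.92.24.189
  114.92.64.0/18 (114.92.64.0 - 114.92.127.255) does not contain 114.92.24.189
  114.64.0.0/12 (114.64.0.0 - 114.79.255.255) does not contain 114.92.24.189
Longest matching prefix is /11 -> interface GigabitEthernet0/2.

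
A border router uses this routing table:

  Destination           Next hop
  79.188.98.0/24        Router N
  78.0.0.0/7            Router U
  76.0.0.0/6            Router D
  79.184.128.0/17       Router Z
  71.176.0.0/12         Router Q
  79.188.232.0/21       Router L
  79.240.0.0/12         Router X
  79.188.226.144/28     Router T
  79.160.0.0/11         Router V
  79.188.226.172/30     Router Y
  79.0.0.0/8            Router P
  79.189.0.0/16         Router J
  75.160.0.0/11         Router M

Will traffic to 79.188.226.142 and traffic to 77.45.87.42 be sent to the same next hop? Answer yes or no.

no

79.188.226.142: longest match 79.160.0.0/11 -> Router V
77.45.87.42: longest match 76.0.0.0/6 -> Router D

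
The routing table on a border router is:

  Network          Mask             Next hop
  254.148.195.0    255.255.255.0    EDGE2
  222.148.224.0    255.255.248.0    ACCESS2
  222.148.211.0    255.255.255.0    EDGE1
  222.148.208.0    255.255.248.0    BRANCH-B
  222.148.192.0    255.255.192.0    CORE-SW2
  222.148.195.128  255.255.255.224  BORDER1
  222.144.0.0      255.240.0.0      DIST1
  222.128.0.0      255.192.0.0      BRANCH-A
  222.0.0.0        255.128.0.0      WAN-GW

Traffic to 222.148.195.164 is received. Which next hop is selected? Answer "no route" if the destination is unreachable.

Routes whose prefix contains 222.148.195.164:
  222.128.0.0/10 (222.128.0.0 - 222.191.255.255) -> BRANCH-A
  222.144.0.0/12 (222.144.0.0 - 222.159.255.255) -> DIST1
  222.148.192.0/18 (222.148.192.0 - 222.148.255.255) -> CORE-SW2
More-specific entries that do NOT match:
  222.148.195.128/27 (222.148.195.128 - 222.148.195.159) does not contain 222.148.195.164
  254.148.195.0/24 (254.148.195.0 - 254.148.195.255) does not contain 222.148.195.164
  222.148.211.0/24 (222.148.211.0 - 222.148.211.255) does not contain 222.148.195.164
  222.148.224.0/21 (222.148.224.0 - 222.148.231.255) does not contain 222.148.195.164
  222.148.208.0/21 (222.148.208.0 - 222.148.215.255) does not contain 222.148.195.164
Longest matching prefix is /18 -> next hop CORE-SW2.

CORE-SW2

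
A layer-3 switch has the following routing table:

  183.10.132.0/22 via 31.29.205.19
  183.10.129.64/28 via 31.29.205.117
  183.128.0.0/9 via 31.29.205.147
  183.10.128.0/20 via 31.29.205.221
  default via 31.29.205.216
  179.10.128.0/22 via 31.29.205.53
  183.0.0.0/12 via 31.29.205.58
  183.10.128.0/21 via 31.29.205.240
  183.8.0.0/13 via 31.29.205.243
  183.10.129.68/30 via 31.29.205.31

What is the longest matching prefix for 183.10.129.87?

183.10.128.0/21

Entries matching 183.10.129.87:
  0.0.0.0/0 (default, matches everything)
  183.0.0.0/12 (183.0.0.0 - 183.15.255.255)
  183.8.0.0/13 (183.8.0.0 - 183.15.255.255)
  183.10.128.0/20 (183.10.128.0 - 183.10.143.255)
  183.10.128.0/21 (183.10.128.0 - 183.10.135.255)
Most specific is 183.10.128.0/21.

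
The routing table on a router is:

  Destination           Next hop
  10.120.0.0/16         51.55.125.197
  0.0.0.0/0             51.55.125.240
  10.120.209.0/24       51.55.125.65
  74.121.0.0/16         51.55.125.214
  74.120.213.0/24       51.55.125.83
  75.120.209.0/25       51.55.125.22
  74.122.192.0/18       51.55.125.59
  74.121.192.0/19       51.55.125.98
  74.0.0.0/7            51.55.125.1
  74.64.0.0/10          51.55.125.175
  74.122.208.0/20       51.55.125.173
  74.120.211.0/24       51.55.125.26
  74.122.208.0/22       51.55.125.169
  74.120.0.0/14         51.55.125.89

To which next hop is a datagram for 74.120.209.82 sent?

51.55.125.89

Routes whose prefix contains 74.120.209.82:
  0.0.0.0/0 (default, matches everything) -> 51.55.125.240
  74.0.0.0/7 (74.0.0.0 - 75.255.255.255) -> 51.55.125.1
  74.64.0.0/10 (74.64.0.0 - 74.127.255.255) -> 51.55.125.175
  74.120.0.0/14 (74.120.0.0 - 74.123.255.255) -> 51.55.125.89
More-specific entries that do NOT match:
  75.120.209.0/25 (75.120.209.0 - 75.120.209.127) does not contain 74.120.209.82
  10.120.209.0/24 (10.120.209.0 - 10.120.209.255) does not contain 74.120.209.82
  74.120.213.0/24 (74.120.213.0 - 74.120.213.255) does not contain 74.120.209.82
  74.120.211.0/24 (74.120.211.0 - 74.120.211.255) does not contain 74.120.209.82
  74.122.208.0/22 (74.122.208.0 - 74.122.211.255) does not contain 74.120.209.82
  74.122.208.0/20 (74.122.208.0 - 74.122.223.255) does not contain 74.120.209.82
  74.121.192.0/19 (74.121.192.0 - 74.121.223.255) does not contain 74.120.209.82
  74.122.192.0/18 (74.122.192.0 - 74.122.255.255) does not contain 74.120.209.82
  10.120.0.0/16 (10.120.0.0 - 10.120.255.255) does not contain 74.120.209.82
  74.121.0.0/16 (74.121.0.0 - 74.121.255.255) does not contain 74.120.209.82
Longest matching prefix is /14 -> next hop 51.55.125.89.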